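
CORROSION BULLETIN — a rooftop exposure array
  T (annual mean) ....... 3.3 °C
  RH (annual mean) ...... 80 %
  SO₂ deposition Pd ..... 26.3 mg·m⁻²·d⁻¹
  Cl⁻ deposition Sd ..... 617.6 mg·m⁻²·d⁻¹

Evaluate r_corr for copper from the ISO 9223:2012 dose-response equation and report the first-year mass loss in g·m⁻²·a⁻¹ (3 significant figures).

r_corr = 16.3 g·m⁻²·a⁻¹

copper: f(T) = +0.126·(T−10) [T≤10 °C] = -0.8442
  SO₂ term: 0.0053·26.3^0.26·exp(0.059·80-0.8442) = 0.598
  Cl⁻ term: 0.01025·617.6^0.27·exp(0.036·80+0.049·3.3) = 1.217
  r_corr = 0.598 + 1.217 = 1.815 μm/a
Convert to mass loss: 1.815 μm/a × 8.96 g/cm³ = 16.26 g·m⁻²·a⁻¹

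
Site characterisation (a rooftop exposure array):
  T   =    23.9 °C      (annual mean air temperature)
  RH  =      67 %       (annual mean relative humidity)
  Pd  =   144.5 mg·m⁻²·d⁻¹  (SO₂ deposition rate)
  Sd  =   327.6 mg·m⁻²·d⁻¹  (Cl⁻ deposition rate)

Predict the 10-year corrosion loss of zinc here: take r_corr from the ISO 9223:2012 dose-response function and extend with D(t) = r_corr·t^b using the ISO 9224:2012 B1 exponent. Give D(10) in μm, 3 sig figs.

zinc: temperature factor f = -0.071·(13.9) = -0.9869
  Pd branch = 0.0129·Pd^0.44·e^(0.046·RH+f) = 0.935 μm/a
  Sd branch = 0.0175·Sd^0.57·e^(0.008·RH+0.085·T) = 6.192 μm/a
  r_corr = 0.935 + 6.192 = 7.127 μm/a
Power-law: D(10) = r_corr · 10^0.813
  D(10) = 7.127 × 10^0.813 = 7.127 × 6.501 = 46.34 μm

D(10) = 46.3 μm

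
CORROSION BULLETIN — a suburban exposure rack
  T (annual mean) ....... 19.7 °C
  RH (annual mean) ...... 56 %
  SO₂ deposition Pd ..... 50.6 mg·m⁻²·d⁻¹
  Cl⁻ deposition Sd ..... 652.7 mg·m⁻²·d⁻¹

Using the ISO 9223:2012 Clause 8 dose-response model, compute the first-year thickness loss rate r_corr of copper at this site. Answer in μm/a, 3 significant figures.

copper: T>10 °C ⇒ hinge -0.080·(19.7−10) = -0.7760
  Pd branch = 0.0053·Pd^0.26·e^(0.059·RH+f) = 0.1842 μm/a
  Cl⁻ term: 0.01025·652.7^0.27·exp(0.036·56+0.049·19.7) = 1.163
  r_corr = 0.1842 + 1.163 = 1.347 μm/a

r_corr = 1.35 μm/a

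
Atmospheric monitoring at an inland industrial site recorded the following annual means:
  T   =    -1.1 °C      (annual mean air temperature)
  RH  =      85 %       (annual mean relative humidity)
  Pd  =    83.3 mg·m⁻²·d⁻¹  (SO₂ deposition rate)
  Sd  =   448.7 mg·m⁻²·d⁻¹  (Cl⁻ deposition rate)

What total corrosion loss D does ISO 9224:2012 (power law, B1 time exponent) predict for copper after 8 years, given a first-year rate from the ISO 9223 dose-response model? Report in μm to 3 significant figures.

D(8) = 6.80 μm

copper: temperature factor f = +0.126·(-11.1) = -1.3986
  Pd branch = 0.0053·Pd^0.26·e^(0.059·RH+f) = 0.6226 μm/a
  Sd branch = 0.01025·Sd^0.27·e^(0.036·RH+0.049·T) = 1.077 μm/a
  sum: 0.6226 + 1.077 → r_corr = 1.7 μm/a
Power-law: D(8) = r_corr · 8^0.667
  D(8) = 1.7 × 8^0.667 = 1.7 × 4.003 = 6.804 μm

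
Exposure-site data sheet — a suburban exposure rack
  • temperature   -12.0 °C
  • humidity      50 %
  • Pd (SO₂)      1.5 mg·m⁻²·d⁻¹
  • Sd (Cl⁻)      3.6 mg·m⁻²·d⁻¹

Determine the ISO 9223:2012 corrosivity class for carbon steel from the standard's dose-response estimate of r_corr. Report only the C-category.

carbon steel: T≤10 °C ⇒ hinge +0.150·(-12.0−10) = -3.3000
  Pd branch = 1.77·Pd^0.52·e^(0.02·RH+f) = 0.2191 μm/a
  Sd branch = 0.102·Sd^0.62·e^(0.033·RH+0.04·T) = 0.7272 μm/a
  r_corr = 0.2191 + 0.7272 = 0.9463 μm/a
ISO 9223 Table 2 (carbon steel): 0 < 0.946 ≤ 1.3 μm/a ⇒ C1

C1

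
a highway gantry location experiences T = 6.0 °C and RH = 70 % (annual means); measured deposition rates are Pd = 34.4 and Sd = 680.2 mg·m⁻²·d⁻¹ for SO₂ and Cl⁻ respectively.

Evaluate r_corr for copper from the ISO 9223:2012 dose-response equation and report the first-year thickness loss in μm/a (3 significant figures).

copper: temperature factor f = +0.126·(-4.0) = -0.5040
  sulphur-dioxide contribution → 0.4995 μm/a
  chloride contribution → 0.9946 μm/a
  ⇒ r_corr(copper) = 1.494 μm/a

r_corr = 1.49 μm/a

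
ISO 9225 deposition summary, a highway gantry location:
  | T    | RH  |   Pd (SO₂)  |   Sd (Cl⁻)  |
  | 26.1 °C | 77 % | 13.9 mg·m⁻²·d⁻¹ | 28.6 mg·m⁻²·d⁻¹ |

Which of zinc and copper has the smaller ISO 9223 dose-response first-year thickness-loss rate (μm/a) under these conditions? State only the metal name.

copper

zinc: f(T) = -0.071·(T−10) [T>10 °C] = -1.1431
  Pd branch = 0.0129·Pd^0.44·e^(0.046·RH+f) = 0.4522 μm/a
  Cl⁻ term: 0.0175·28.6^0.57·exp(0.008·77+0.085·26.1) = 2.015
  r_corr = 0.4522 + 2.015 = 2.467 μm/a
copper: T>10 °C ⇒ hinge -0.080·(26.1−10) = -1.2880
  SO₂ term: 0.0053·13.9^0.26·exp(0.059·77-1.2880) = 0.2723
  Sd branch = 0.01025·Sd^0.27·e^(0.036·RH+0.049·T) = 1.456 μm/a
  sum: 0.2723 + 1.456 → r_corr = 1.729 μm/a
Ordering by μm/a: zinc (2.47) > copper (1.73)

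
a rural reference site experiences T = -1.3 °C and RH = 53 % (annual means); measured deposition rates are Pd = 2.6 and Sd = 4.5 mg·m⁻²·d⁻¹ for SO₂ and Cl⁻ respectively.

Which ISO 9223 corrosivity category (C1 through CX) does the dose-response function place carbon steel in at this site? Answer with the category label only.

carbon steel: f(T) = +0.150·(T−10) [T≤10 °C] = -1.6950
  SO₂ term: 1.77·2.6^0.52·exp(0.02·53-1.6950) = 1.542
  Cl⁻ term: 0.102·4.5^0.62·exp(0.033·53+0.04·-1.3) = 1.414
  r_corr = 1.542 + 1.414 = 2.956 μm/a
2.96 μm/a falls in (1.3, 25] for carbon steel → category C2

C2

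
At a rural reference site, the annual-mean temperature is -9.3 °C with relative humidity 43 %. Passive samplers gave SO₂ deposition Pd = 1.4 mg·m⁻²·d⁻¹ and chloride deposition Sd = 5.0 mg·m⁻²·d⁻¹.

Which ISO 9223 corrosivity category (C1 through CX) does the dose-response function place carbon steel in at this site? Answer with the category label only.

carbon steel: T≤10 °C ⇒ hinge +0.150·(-9.3−10) = -2.8950
  sulphur-dioxide contribution → 0.2755 μm/a
  chloride contribution → 0.7883 μm/a
  total first-year rate 1.064 μm/a
1.06 μm/a falls in (0, 1.3] for carbon steel → category C1

C1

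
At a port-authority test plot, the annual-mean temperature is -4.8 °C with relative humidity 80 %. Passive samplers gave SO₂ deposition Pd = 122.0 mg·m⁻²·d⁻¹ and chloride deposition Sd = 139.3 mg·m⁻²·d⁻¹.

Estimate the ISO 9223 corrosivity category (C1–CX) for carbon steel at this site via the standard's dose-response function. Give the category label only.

carbon steel: f(T) = +0.150·(T−10) [T≤10 °C] = -2.2200
  SO₂ term: 1.77·122.0^0.52·exp(0.02·80-2.2200) = 11.58
  Sd branch = 0.102·Sd^0.62·e^(0.033·RH+0.04·T) = 25.18 μm/a
  sum: 11.58 + 25.18 → r_corr = 36.75 μm/a
36.8 μm/a falls in (25, 50] for carbon steel → category C3

C3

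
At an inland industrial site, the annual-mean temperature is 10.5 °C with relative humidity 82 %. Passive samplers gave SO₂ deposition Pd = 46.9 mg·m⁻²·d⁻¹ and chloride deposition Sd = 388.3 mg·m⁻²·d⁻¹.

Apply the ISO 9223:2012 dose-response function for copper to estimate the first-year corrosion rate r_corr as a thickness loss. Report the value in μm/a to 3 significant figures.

copper: T>10 °C ⇒ hinge -0.080·(10.5−10) = -0.0400
  sulphur-dioxide contribution → 1.748 μm/a
  chloride contribution → 1.642 μm/a
  ⇒ r_corr(copper) = 3.39 μm/a

r_corr = 3.39 μm/a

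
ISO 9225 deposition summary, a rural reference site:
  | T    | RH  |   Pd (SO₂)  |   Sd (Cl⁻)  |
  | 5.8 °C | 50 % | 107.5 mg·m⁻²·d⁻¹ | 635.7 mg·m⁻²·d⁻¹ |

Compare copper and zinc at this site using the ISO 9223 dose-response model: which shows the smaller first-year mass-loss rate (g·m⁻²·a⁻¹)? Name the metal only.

copper: T≤10 °C ⇒ hinge +0.126·(5.8−10) = -0.5292
  sulphur-dioxide contribution → 0.2013 μm/a
  chloride contribution → 0.4707 μm/a
  ⇒ r_corr(copper) = 0.672 μm/a
  mass loss = 0.672 μm/a × 8.96 g/cm³ = 6.021 g·m⁻²·a⁻¹
zinc: f(T) = +0.038·(T−10) [T≤10 °C] = -0.1596
  sulphur-dioxide contribution → 0.859 μm/a
  chloride contribution → 1.693 μm/a
  ⇒ r_corr(zinc) = 2.552 μm/a
  mass loss = 2.552 μm/a × 7.14 g/cm³ = 18.22 g·m⁻²·a⁻¹
Ordering by g·m⁻²·a⁻¹: zinc (18.2) > copper (6.02)

copper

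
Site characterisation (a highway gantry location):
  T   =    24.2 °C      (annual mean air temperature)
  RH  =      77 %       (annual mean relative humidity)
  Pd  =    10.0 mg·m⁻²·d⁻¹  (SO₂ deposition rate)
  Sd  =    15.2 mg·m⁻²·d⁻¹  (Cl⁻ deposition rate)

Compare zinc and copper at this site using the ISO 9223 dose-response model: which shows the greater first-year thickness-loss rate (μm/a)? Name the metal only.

zinc

zinc: temperature factor f = -0.071·(14.2) = -1.0082
  Pd branch = 0.0129·Pd^0.44·e^(0.046·RH+f) = 0.4477 μm/a
  Sd branch = 0.0175·Sd^0.57·e^(0.008·RH+0.085·T) = 1.196 μm/a
  sum: 0.4477 + 1.196 → r_corr = 1.643 μm/a
copper: temperature factor f = -0.080·(14.2) = -1.1360
  SO₂ term: 0.0053·10.0^0.26·exp(0.059·77-1.1360) = 0.291
  Sd branch = 0.01025·Sd^0.27·e^(0.036·RH+0.049·T) = 1.119 μm/a
  sum: 0.291 + 1.119 → r_corr = 1.41 μm/a
Ordering by μm/a: zinc (1.64) > copper (1.41)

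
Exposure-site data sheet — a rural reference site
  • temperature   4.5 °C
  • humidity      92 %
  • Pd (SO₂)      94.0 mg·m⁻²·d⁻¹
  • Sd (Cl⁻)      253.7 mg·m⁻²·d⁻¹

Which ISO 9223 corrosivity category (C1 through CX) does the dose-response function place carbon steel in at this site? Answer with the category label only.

C5

carbon steel: f(T) = +0.150·(T−10) [T≤10 °C] = -0.8250
  Pd branch = 1.77·Pd^0.52·e^(0.02·RH+f) = 51.86 μm/a
  Sd branch = 0.102·Sd^0.62·e^(0.033·RH+0.04·T) = 78.7 μm/a
  sum: 51.86 + 78.7 → r_corr = 130.6 μm/a
Category bounds: 80…200 μm/a bracket r_corr ⇒ C5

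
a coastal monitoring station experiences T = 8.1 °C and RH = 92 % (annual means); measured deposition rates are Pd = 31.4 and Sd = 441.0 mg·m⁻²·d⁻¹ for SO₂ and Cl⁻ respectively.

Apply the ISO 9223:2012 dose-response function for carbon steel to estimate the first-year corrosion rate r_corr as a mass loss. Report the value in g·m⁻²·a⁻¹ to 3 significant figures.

carbon steel: T≤10 °C ⇒ hinge +0.150·(8.1−10) = -0.2850
  Pd branch = 1.77·Pd^0.52·e^(0.02·RH+f) = 50.32 μm/a
  Cl⁻ term: 0.102·441.0^0.62·exp(0.033·92+0.04·8.1) = 128.1
  r_corr = 50.32 + 128.1 = 178.4 μm/a
Convert to mass loss: 178.4 μm/a × 7.85 g/cm³ = 1400 g·m⁻²·a⁻¹

r_corr = 1.40e+03 g·m⁻²·a⁻¹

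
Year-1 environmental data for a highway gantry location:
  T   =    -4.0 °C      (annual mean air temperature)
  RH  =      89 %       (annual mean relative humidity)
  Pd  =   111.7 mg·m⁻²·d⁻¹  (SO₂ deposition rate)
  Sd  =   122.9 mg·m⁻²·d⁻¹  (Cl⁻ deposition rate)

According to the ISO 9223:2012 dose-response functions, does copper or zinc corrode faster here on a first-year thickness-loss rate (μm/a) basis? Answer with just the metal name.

copper: f(T) = +0.126·(T−10) [T≤10 °C] = -1.7640
  SO₂ term: 0.0053·111.7^0.26·exp(0.059·89-1.7640) = 0.5904
  Sd branch = 0.01025·Sd^0.27·e^(0.036·RH+0.049·T) = 0.7608 μm/a
  r_corr = 0.5904 + 0.7608 = 1.351 μm/a
zinc: T≤10 °C ⇒ hinge +0.038·(-4.0−10) = -0.5320
  Pd branch = 0.0129·Pd^0.44·e^(0.046·RH+f) = 3.62 μm/a
  Cl⁻ term: 0.0175·122.9^0.57·exp(0.008·89+0.085·-4.0) = 0.3941
  sum: 3.62 + 0.3941 → r_corr = 4.014 μm/a
Ordering by μm/a: zinc (4.01) > copper (1.35)

zinc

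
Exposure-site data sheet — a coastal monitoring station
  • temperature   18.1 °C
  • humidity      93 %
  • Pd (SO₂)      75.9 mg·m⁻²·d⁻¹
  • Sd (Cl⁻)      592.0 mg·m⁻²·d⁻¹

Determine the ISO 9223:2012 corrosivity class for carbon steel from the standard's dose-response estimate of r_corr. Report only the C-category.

carbon steel: T>10 °C ⇒ hinge -0.054·(18.1−10) = -0.4374
  sulphur-dioxide contribution → 69.75 μm/a
  chloride contribution → 237 μm/a
  total first-year rate 306.7 μm/a
Category bounds: 200…700 μm/a bracket r_corr ⇒ CX

CX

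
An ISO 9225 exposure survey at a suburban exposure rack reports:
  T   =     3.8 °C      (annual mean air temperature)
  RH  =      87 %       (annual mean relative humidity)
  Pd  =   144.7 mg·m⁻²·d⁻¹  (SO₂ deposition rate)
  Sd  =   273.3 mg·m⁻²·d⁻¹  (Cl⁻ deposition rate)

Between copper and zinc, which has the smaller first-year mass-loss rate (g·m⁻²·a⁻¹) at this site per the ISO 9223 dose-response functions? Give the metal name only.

copper

copper: T≤10 °C ⇒ hinge +0.126·(3.8−10) = -0.7812
  Pd branch = 0.0053·Pd^0.26·e^(0.059·RH+f) = 1.5 μm/a
  Sd branch = 0.01025·Sd^0.27·e^(0.036·RH+0.049·T) = 1.287 μm/a
  sum: 1.5 + 1.287 → r_corr = 2.787 μm/a
  mass loss = 2.787 μm/a × 8.96 g/cm³ = 24.97 g·m⁻²·a⁻¹
zinc: T≤10 °C ⇒ hinge +0.038·(3.8−10) = -0.2356
  Pd branch = 0.0129·Pd^0.44·e^(0.046·RH+f) = 4.976 μm/a
  Cl⁻ term: 0.0175·273.3^0.57·exp(0.008·87+0.085·3.8) = 1.187
  r_corr = 4.976 + 1.187 = 6.164 μm/a
  mass loss = 6.164 μm/a × 7.14 g/cm³ = 44.01 g·m⁻²·a⁻¹
Ordering by g·m⁻²·a⁻¹: zinc (44) > copper (25)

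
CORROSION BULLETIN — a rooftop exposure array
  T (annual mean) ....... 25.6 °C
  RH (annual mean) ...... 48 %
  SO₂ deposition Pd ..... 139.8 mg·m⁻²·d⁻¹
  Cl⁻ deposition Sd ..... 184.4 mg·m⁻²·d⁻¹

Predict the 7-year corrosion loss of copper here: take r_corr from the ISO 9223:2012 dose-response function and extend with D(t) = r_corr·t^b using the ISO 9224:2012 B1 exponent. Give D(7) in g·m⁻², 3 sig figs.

copper: T>10 °C ⇒ hinge -0.080·(25.6−10) = -1.2480
  SO₂ term: 0.0053·139.8^0.26·exp(0.059·48-1.2480) = 0.09333
  Cl⁻ term: 0.01025·184.4^0.27·exp(0.036·48+0.049·25.6) = 0.8274
  r_corr = 0.09333 + 0.8274 = 0.9207 μm/a
Power-law: D(7) = r_corr · 7^0.667
  D(7) = 0.9207 × 7^0.667 = 0.9207 × 3.662 = 3.371 μm
  Mass loss = 3.371 μm × 8.96 g/cm³ = 30.21 g·m⁻²

D(7) = 30.2 g·m⁻²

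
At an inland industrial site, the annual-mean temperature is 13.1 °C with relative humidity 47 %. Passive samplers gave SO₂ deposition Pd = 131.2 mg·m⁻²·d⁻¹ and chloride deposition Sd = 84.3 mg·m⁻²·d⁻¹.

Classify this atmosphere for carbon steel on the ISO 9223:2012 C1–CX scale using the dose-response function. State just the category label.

carbon steel: temperature factor f = -0.054·(3.1) = -0.1674
  SO₂ term: 1.77·131.2^0.52·exp(0.02·47-0.1674) = 48.4
  Sd branch = 0.102·Sd^0.62·e^(0.033·RH+0.04·T) = 12.7 μm/a
  sum: 48.4 + 12.7 → r_corr = 61.1 μm/a
Category bounds: 50…80 μm/a bracket r_corr ⇒ C4

C4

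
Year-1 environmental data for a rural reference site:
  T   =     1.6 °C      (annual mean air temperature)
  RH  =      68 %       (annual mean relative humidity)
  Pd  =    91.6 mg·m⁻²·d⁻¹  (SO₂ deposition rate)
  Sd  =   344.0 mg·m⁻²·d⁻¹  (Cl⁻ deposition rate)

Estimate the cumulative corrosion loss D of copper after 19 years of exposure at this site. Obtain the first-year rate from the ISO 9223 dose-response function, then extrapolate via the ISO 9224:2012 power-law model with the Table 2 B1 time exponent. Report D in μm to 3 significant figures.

copper: temperature factor f = +0.126·(-8.4) = -1.0584
  SO₂ term: 0.0053·91.6^0.26·exp(0.059·68-1.0584) = 0.3289
  Cl⁻ term: 0.01025·344.0^0.27·exp(0.036·68+0.049·1.6) = 0.6206
  r_corr = 0.3289 + 0.6206 = 0.9495 μm/a
Power-law: D(19) = r_corr · 19^0.667
  D(19) = 0.9495 × 19^0.667 = 0.9495 × 7.127 = 6.767 μm

D(19) = 6.77 μm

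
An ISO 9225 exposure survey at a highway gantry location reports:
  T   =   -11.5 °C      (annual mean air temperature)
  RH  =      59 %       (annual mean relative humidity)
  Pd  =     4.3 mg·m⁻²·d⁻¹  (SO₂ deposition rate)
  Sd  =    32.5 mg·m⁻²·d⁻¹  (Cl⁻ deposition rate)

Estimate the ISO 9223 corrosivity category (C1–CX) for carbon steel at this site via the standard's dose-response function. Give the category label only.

C2

carbon steel: temperature factor f = +0.150·(-21.5) = -3.2250
  SO₂ term: 1.77·4.3^0.52·exp(0.02·59-3.2250) = 0.4889
  Sd branch = 0.102·Sd^0.62·e^(0.033·RH+0.04·T) = 3.906 μm/a
  r_corr = 0.4889 + 3.906 = 4.395 μm/a
ISO 9223 Table 2 (carbon steel): 1.3 < 4.4 ≤ 25 μm/a ⇒ C2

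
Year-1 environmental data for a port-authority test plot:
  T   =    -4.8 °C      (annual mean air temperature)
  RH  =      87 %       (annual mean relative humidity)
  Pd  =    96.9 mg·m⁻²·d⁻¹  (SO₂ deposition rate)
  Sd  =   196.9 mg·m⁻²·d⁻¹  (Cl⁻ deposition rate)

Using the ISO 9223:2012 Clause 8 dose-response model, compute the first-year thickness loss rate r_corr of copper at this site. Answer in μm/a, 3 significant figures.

copper: T≤10 °C ⇒ hinge +0.126·(-4.8−10) = -1.8648
  SO₂ term: 0.0053·96.9^0.26·exp(0.059·87-1.8648) = 0.4572
  Sd branch = 0.01025·Sd^0.27·e^(0.036·RH+0.049·T) = 0.7731 μm/a
  sum: 0.4572 + 0.7731 → r_corr = 1.23 μm/a

r_corr = 1.23 μm/a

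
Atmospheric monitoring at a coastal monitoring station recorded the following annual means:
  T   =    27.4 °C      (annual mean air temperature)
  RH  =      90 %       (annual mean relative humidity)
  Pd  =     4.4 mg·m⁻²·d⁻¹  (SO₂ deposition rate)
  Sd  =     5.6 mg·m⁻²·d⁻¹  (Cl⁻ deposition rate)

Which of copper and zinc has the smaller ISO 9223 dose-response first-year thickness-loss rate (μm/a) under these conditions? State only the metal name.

zinc

copper: f(T) = -0.080·(T−10) [T>10 °C] = -1.3920
  Pd branch = 0.0053·Pd^0.26·e^(0.059·RH+f) = 0.3919 μm/a
  Sd branch = 0.01025·Sd^0.27·e^(0.036·RH+0.049·T) = 1.596 μm/a
  r_corr = 0.3919 + 1.596 = 1.987 μm/a
zinc: temperature factor f = -0.071·(17.4) = -1.2354
  SO₂ term: 0.0129·4.4^0.44·exp(0.046·90-1.2354) = 0.452
  Sd branch = 0.0175·Sd^0.57·e^(0.008·RH+0.085·T) = 0.9855 μm/a
  sum: 0.452 + 0.9855 → r_corr = 1.438 μm/a
Ordering by μm/a: copper (1.99) > zinc (1.44)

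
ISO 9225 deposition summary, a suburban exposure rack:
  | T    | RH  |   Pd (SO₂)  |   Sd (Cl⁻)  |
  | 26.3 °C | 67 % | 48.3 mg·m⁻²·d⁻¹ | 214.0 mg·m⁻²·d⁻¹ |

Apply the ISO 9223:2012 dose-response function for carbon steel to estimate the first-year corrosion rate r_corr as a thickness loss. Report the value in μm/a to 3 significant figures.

r_corr = 95.3 μm/a

carbon steel: T>10 °C ⇒ hinge -0.054·(26.3−10) = -0.8802
  SO₂ term: 1.77·48.3^0.52·exp(0.02·67-0.8802) = 21.05
  Cl⁻ term: 0.102·214.0^0.62·exp(0.033·67+0.04·26.3) = 74.23
  sum: 21.05 + 74.23 → r_corr = 95.28 μm/a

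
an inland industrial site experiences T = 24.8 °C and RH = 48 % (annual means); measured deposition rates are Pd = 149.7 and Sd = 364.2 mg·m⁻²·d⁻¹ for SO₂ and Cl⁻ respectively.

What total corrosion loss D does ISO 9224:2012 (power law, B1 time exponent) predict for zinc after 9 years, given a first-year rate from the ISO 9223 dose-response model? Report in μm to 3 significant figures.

zinc: f(T) = -0.071·(T−10) [T>10 °C] = -1.0508
  Pd branch = 0.0129·Pd^0.44·e^(0.046·RH+f) = 0.3718 μm/a
  Cl⁻ term: 0.0175·364.2^0.57·exp(0.008·48+0.085·24.8) = 6.099
  r_corr = 0.3718 + 6.099 = 6.471 μm/a
ISO 9224: D(t) = r_corr · t^b with b = 0.813 (zinc, B1)
  D(9) = 6.471 × 9^0.813 = 6.471 × 5.968 = 38.62 μm

D(9) = 38.6 μm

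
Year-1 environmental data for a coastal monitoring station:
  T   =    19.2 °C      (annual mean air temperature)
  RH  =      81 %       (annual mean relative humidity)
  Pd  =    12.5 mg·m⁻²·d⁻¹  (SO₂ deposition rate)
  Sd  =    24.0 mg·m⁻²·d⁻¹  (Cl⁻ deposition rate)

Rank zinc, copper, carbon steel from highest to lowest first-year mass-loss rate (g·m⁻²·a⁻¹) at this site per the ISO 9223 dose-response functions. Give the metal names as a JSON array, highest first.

["carbon steel", "copper", "zinc"]

zinc: T>10 °C ⇒ hinge -0.071·(19.2−10) = -0.6532
  Pd branch = 0.0129·Pd^0.44·e^(0.046·RH+f) = 0.8467 μm/a
  Sd branch = 0.0175·Sd^0.57·e^(0.008·RH+0.085·T) = 1.047 μm/a
  sum: 0.8467 + 1.047 → r_corr = 1.894 μm/a
  mass loss = 1.894 μm/a × 7.14 g/cm³ = 13.52 g·m⁻²·a⁻¹
copper: T>10 °C ⇒ hinge -0.080·(19.2−10) = -0.7360
  Pd branch = 0.0053·Pd^0.26·e^(0.059·RH+f) = 0.5825 μm/a
  Cl⁻ term: 0.01025·24.0^0.27·exp(0.036·81+0.049·19.2) = 1.144
  sum: 0.5825 + 1.144 → r_corr = 1.726 μm/a
  mass loss = 1.726 μm/a × 8.96 g/cm³ = 15.47 g·m⁻²·a⁻¹
carbon steel: temperature factor f = -0.054·(9.2) = -0.4968
  SO₂ term: 1.77·12.5^0.52·exp(0.02·81-0.4968) = 20.24
  Sd branch = 0.102·Sd^0.62·e^(0.033·RH+0.04·T) = 22.84 μm/a
  sum: 20.24 + 22.84 → r_corr = 43.08 μm/a
  mass loss = 43.08 μm/a × 7.85 g/cm³ = 338.2 g·m⁻²·a⁻¹
Ordering by g·m⁻²·a⁻¹: carbon steel (338) > copper (15.5) > zinc (13.5)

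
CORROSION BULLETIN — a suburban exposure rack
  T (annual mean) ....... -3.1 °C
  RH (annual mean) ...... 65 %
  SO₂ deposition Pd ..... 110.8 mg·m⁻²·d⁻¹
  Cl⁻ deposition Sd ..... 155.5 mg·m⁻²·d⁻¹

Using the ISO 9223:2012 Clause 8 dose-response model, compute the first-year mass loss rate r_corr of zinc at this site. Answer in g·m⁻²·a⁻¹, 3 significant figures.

zinc: f(T) = +0.038·(T−10) [T≤10 °C] = -0.4978
  Pd branch = 0.0129·Pd^0.44·e^(0.046·RH+f) = 1.237 μm/a
  Cl⁻ term: 0.0175·155.5^0.57·exp(0.008·65+0.085·-3.1) = 0.4015
  sum: 1.237 + 0.4015 → r_corr = 1.639 μm/a
Convert to mass loss: 1.639 μm/a × 7.14 g/cm³ = 11.7 g·m⁻²·a⁻¹

r_corr = 11.7 g·m⁻²·a⁻¹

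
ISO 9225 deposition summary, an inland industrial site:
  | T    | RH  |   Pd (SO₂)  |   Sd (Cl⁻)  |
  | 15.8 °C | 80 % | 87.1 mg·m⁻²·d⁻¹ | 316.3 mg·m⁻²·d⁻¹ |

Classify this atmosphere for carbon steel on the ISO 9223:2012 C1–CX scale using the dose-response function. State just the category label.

C5

carbon steel: f(T) = -0.054·(T−10) [T>10 °C] = -0.3132
  Pd branch = 1.77·Pd^0.52·e^(0.02·RH+f) = 65.41 μm/a
  Cl⁻ term: 0.102·316.3^0.62·exp(0.033·80+0.04·15.8) = 95.43
  sum: 65.41 + 95.43 → r_corr = 160.8 μm/a
ISO 9223 Table 2 (carbon steel): 80 < 161 ≤ 200 μm/a ⇒ C5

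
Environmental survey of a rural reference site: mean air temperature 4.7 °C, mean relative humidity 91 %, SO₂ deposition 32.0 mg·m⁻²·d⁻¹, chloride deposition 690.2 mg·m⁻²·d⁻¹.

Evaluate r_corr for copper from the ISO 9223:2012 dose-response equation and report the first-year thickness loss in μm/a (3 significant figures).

r_corr = 3.43 μm/a

copper: temperature factor f = +0.126·(-5.3) = -0.6678
  SO₂ term: 0.0053·32.0^0.26·exp(0.059·91-0.6678) = 1.437
  Sd branch = 0.01025·Sd^0.27·e^(0.036·RH+0.049·T) = 1.995 μm/a
  sum: 1.437 + 1.995 → r_corr = 3.432 μm/a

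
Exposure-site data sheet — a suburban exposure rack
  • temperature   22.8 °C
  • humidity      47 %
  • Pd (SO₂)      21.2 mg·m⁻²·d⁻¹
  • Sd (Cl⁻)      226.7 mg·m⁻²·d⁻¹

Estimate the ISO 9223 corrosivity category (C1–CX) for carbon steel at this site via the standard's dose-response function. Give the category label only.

C3

carbon steel: T>10 °C ⇒ hinge -0.054·(22.8−10) = -0.6912
  SO₂ term: 1.77·21.2^0.52·exp(0.02·47-0.6912) = 11.11
  Cl⁻ term: 0.102·226.7^0.62·exp(0.033·47+0.04·22.8) = 34.57
  sum: 11.11 + 34.57 → r_corr = 45.68 μm/a
Category bounds: 25…50 μm/a bracket r_corr ⇒ C3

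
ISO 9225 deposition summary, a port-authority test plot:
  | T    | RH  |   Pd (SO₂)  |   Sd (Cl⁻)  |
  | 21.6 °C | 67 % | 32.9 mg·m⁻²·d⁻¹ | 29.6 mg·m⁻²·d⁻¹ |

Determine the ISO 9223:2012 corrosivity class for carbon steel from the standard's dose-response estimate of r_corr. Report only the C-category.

carbon steel: temperature factor f = -0.054·(11.6) = -0.6264
  Pd branch = 1.77·Pd^0.52·e^(0.02·RH+f) = 22.22 μm/a
  Cl⁻ term: 0.102·29.6^0.62·exp(0.033·67+0.04·21.6) = 18.04
  sum: 22.22 + 18.04 → r_corr = 40.27 μm/a
Category bounds: 25…50 μm/a bracket r_corr ⇒ C3

C3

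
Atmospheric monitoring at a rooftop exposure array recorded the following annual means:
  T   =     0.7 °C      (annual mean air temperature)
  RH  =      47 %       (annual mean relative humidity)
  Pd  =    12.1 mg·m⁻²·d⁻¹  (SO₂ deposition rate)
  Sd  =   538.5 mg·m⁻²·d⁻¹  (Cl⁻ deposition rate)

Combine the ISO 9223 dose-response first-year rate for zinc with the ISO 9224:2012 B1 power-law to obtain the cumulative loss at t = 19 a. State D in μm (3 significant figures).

zinc: f(T) = +0.038·(T−10) [T≤10 °C] = -0.3534
  sulphur-dioxide contribution → 0.2358 μm/a
  chloride contribution → 0.9749 μm/a
  ⇒ r_corr(zinc) = 1.211 μm/a
Long-term exponent b (ISO 9224 Table 2, B1) = 0.813
  D(19) = 1.211 × 19^0.813 = 1.211 × 10.96 = 13.26 μm

D(19) = 13.3 μm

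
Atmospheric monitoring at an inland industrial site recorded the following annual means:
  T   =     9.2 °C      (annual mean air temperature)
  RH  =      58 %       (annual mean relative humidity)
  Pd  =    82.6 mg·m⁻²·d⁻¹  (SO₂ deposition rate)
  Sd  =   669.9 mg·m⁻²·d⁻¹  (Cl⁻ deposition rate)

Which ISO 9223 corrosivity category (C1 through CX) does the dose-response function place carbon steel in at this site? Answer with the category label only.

C5

carbon steel: T≤10 °C ⇒ hinge +0.150·(9.2−10) = -0.1200
  Pd branch = 1.77·Pd^0.52·e^(0.02·RH+f) = 49.71 μm/a
  Cl⁻ term: 0.102·669.9^0.62·exp(0.033·58+0.04·9.2) = 56.47
  sum: 49.71 + 56.47 → r_corr = 106.2 μm/a
Category bounds: 80…200 μm/a bracket r_corr ⇒ C5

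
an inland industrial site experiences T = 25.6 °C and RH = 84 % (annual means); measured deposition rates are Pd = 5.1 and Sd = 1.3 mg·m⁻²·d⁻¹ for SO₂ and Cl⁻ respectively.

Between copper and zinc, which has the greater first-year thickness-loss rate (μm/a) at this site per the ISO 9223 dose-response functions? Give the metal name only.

copper

copper: f(T) = -0.080·(T−10) [T>10 °C] = -1.2480
  Pd branch = 0.0053·Pd^0.26·e^(0.059·RH+f) = 0.3301 μm/a
  Cl⁻ term: 0.01025·1.3^0.27·exp(0.036·84+0.049·25.6) = 0.7935
  r_corr = 0.3301 + 0.7935 = 1.124 μm/a
zinc: T>10 °C ⇒ hinge -0.071·(25.6−10) = -1.1076
  Pd branch = 0.0129·Pd^0.44·e^(0.046·RH+f) = 0.4159 μm/a
  Cl⁻ term: 0.0175·1.3^0.57·exp(0.008·84+0.085·25.6) = 0.3506
  sum: 0.4159 + 0.3506 → r_corr = 0.7666 μm/a
Ordering by μm/a: copper (1.12) > zinc (0.767)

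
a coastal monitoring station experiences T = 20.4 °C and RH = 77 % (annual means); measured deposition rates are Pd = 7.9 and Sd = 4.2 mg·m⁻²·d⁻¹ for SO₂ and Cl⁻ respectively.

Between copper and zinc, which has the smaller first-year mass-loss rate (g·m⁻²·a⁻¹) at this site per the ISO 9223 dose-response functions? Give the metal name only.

copper: f(T) = -0.080·(T−10) [T>10 °C] = -0.8320
  SO₂ term: 0.0053·7.9^0.26·exp(0.059·77-0.8320) = 0.371
  Sd branch = 0.01025·Sd^0.27·e^(0.036·RH+0.049·T) = 0.6561 μm/a
  r_corr = 0.371 + 0.6561 = 1.027 μm/a
  mass loss = 1.027 μm/a × 8.96 g/cm³ = 9.203 g·m⁻²·a⁻¹
zinc: T>10 °C ⇒ hinge -0.071·(20.4−10) = -0.7384
  SO₂ term: 0.0129·7.9^0.44·exp(0.046·77-0.7384) = 0.5286
  Cl⁻ term: 0.0175·4.2^0.57·exp(0.008·77+0.085·20.4) = 0.4158
  sum: 0.5286 + 0.4158 → r_corr = 0.9444 μm/a
  mass loss = 0.9444 μm/a × 7.14 g/cm³ = 6.743 g·m⁻²·a⁻¹
Ordering by g·m⁻²·a⁻¹: copper (9.2) > zinc (6.74)

zinc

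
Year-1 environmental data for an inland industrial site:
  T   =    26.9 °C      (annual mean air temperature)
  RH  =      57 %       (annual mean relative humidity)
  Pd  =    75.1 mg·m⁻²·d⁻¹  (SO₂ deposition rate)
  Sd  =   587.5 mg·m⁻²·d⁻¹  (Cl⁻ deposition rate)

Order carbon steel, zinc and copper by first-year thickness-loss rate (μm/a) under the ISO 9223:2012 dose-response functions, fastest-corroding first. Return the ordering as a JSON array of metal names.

["carbon steel", "zinc", "copper"]

carbon steel: temperature factor f = -0.054·(16.9) = -0.9126
  sulphur-dioxide contribution → 20.99 μm/a
  chloride contribution → 102.2 μm/a
  total first-year rate 123.2 μm/a
zinc: T>10 °C ⇒ hinge -0.071·(26.9−10) = -1.1999
  sulphur-dioxide contribution → 0.3577 μm/a
  chloride contribution → 10.29 μm/a
  ⇒ r_corr(zinc) = 10.65 μm/a
copper: temperature factor f = -0.080·(16.9) = -1.3520
  sulphur-dioxide contribution → 0.1217 μm/a
  chloride contribution → 1.667 μm/a
  total first-year rate 1.789 μm/a
Ordering by μm/a: carbon steel (123) > zinc (10.6) > copper (1.79)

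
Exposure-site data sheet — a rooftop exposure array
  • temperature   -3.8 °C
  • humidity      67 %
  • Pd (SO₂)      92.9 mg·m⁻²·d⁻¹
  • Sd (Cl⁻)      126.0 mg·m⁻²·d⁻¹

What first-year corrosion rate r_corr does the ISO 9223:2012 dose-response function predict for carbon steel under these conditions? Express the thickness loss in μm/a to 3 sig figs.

carbon steel: f(T) = +0.150·(T−10) [T≤10 °C] = -2.0700
  sulphur-dioxide contribution → 9.001 μm/a
  chloride contribution → 16.03 μm/a
  ⇒ r_corr(carbon steel) = 25.04 μm/a

r_corr = 25.0 μm/a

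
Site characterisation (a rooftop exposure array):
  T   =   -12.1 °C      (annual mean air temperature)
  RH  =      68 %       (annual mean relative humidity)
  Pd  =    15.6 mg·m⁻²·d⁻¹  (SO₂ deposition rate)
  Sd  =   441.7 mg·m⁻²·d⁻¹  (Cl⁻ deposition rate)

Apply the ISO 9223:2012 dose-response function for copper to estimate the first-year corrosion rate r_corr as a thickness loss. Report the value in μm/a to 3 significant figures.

copper: T≤10 °C ⇒ hinge +0.126·(-12.1−10) = -2.7846
  sulphur-dioxide contribution → 0.03694 μm/a
  chloride contribution → 0.3393 μm/a
  ⇒ r_corr(copper) = 0.3762 μm/a

r_corr = 0.376 μm/a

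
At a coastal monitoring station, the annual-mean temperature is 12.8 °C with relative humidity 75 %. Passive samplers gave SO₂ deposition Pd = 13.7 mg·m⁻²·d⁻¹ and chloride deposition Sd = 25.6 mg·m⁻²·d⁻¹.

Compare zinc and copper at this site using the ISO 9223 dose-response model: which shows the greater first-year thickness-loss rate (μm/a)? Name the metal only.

zinc: f(T) = -0.071·(T−10) [T>10 °C] = -0.1988
  Pd branch = 0.0129·Pd^0.44·e^(0.046·RH+f) = 1.054 μm/a
  Cl⁻ term: 0.0175·25.6^0.57·exp(0.008·75+0.085·12.8) = 0.6009
  r_corr = 1.054 + 0.6009 = 1.655 μm/a
copper: T>10 °C ⇒ hinge -0.080·(12.8−10) = -0.2240
  SO₂ term: 0.0053·13.7^0.26·exp(0.059·75-0.2240) = 0.6987
  Cl⁻ term: 0.01025·25.6^0.27·exp(0.036·75+0.049·12.8) = 0.6854
  r_corr = 0.6987 + 0.6854 = 1.384 μm/a
Ordering by μm/a: zinc (1.65) > copper (1.38)

zinc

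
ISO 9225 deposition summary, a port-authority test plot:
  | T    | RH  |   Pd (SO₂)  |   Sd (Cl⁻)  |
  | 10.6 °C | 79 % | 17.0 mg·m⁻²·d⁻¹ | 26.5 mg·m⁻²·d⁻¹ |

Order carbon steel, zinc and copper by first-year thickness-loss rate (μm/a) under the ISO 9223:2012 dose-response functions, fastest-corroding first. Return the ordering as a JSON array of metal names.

carbon steel: temperature factor f = -0.054·(0.6) = -0.0324
  SO₂ term: 1.77·17.0^0.52·exp(0.02·79-0.0324) = 36.3
  Sd branch = 0.102·Sd^0.62·e^(0.033·RH+0.04·T) = 16.12 μm/a
  sum: 36.3 + 16.12 → r_corr = 52.42 μm/a
zinc: temperature factor f = -0.071·(0.6) = -0.0426
  SO₂ term: 0.0129·17.0^0.44·exp(0.046·79-0.0426) = 1.628
  Sd branch = 0.0175·Sd^0.57·e^(0.008·RH+0.085·T) = 0.5249 μm/a
  sum: 1.628 + 0.5249 → r_corr = 2.153 μm/a
copper: T>10 °C ⇒ hinge -0.080·(10.6−10) = -0.0480
  Pd branch = 0.0053·Pd^0.26·e^(0.059·RH+f) = 1.116 μm/a
  Cl⁻ term: 0.01025·26.5^0.27·exp(0.036·79+0.049·10.6) = 0.7173
  sum: 1.116 + 0.7173 → r_corr = 1.833 μm/a
Ordering by μm/a: carbon steel (52.4) > zinc (2.15) > copper (1.83)

["carbon steel", "zinc", "copper"]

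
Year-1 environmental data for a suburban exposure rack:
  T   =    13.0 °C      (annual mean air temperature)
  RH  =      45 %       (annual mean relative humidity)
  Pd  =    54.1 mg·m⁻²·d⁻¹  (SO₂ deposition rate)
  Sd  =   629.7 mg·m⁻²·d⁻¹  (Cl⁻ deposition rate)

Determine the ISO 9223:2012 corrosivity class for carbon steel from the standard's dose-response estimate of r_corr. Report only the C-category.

C4

carbon steel: f(T) = -0.054·(T−10) [T>10 °C] = -0.1620
  Pd branch = 1.77·Pd^0.52·e^(0.02·RH+f) = 29.49 μm/a
  Cl⁻ term: 0.102·629.7^0.62·exp(0.033·45+0.04·13.0) = 41.19
  r_corr = 29.49 + 41.19 = 70.69 μm/a
ISO 9223 Table 2 (carbon steel): 50 < 70.7 ≤ 80 μm/a ⇒ C4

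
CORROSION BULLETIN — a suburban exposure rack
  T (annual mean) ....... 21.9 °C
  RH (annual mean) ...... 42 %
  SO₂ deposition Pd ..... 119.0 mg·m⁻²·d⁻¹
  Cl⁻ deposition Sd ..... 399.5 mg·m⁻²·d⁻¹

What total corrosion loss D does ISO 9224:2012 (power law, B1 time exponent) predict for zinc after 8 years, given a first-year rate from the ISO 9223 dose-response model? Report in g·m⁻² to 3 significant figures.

zinc: T>10 °C ⇒ hinge -0.071·(21.9−10) = -0.8449
  Pd branch = 0.0129·Pd^0.44·e^(0.046·RH+f) = 0.3133 μm/a
  Sd branch = 0.0175·Sd^0.57·e^(0.008·RH+0.085·T) = 4.789 μm/a
  sum: 0.3133 + 4.789 → r_corr = 5.103 μm/a
ISO 9224: D(t) = r_corr · t^b with b = 0.813 (zinc, B1)
  D(8) = 5.103 × 8^0.813 = 5.103 × 5.423 = 27.67 μm
  Mass loss = 27.67 μm × 7.14 g/cm³ = 197.6 g·m⁻²

D(8) = 198 g·m⁻²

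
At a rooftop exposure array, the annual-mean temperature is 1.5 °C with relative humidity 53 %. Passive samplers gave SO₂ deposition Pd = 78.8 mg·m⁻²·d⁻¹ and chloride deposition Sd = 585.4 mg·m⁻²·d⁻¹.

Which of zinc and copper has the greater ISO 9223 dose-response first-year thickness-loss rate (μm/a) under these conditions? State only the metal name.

zinc: f(T) = +0.038·(T−10) [T≤10 °C] = -0.3230
  sulphur-dioxide contribution → 0.7305 μm/a
  chloride contribution → 1.148 μm/a
  ⇒ r_corr(zinc) = 1.879 μm/a
copper: temperature factor f = +0.126·(-8.5) = -1.0710
  sulphur-dioxide contribution → 0.1289 μm/a
  chloride contribution → 0.4154 μm/a
  total first-year rate 0.5443 μm/a
Ordering by μm/a: zinc (1.88) > copper (0.544)

zinc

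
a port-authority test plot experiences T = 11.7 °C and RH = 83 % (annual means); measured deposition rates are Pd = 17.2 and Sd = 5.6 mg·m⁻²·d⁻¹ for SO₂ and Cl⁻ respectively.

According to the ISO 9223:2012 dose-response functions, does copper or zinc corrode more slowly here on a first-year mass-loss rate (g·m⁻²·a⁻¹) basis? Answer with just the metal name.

zinc

copper: T>10 °C ⇒ hinge -0.080·(11.7−10) = -0.1360
  sulphur-dioxide contribution → 1.298 μm/a
  chloride contribution → 0.5746 μm/a
  ⇒ r_corr(copper) = 1.872 μm/a
  mass loss = 1.872 μm/a × 8.96 g/cm³ = 16.78 g·m⁻²·a⁻¹
zinc: T>10 °C ⇒ hinge -0.071·(11.7−10) = -0.1207
  sulphur-dioxide contribution → 1.819 μm/a
  chloride contribution → 0.2453 μm/a
  ⇒ r_corr(zinc) = 2.065 μm/a
  mass loss = 2.065 μm/a × 7.14 g/cm³ = 14.74 g·m⁻²·a⁻¹
Ordering by g·m⁻²·a⁻¹: copper (16.8) > zinc (14.7)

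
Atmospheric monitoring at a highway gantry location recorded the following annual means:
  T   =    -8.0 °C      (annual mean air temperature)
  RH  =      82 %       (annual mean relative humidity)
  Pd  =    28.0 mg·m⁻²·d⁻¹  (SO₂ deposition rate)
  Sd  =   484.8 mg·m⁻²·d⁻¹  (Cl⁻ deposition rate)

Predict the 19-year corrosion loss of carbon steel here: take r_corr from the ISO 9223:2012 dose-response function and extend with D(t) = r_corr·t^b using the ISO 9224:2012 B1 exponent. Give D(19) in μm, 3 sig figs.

carbon steel: T≤10 °C ⇒ hinge +0.150·(-8.0−10) = -2.7000
  sulphur-dioxide contribution → 3.469 μm/a
  chloride contribution → 51.27 μm/a
  ⇒ r_corr(carbon steel) = 54.74 μm/a
Long-term exponent b (ISO 9224 Table 2, B1) = 0.523
  D(19) = 54.74 × 19^0.523 = 54.74 × 4.664 = 255.3 μm

D(19) = 255 μm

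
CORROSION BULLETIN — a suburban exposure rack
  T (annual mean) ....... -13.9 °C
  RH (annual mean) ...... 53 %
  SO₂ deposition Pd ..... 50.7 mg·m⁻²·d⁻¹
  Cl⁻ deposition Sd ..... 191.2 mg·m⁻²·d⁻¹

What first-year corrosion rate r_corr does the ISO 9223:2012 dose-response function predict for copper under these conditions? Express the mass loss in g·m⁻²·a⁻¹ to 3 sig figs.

copper: f(T) = +0.126·(T−10) [T≤10 °C] = -3.0114
  sulphur-dioxide contribution → 0.01651 μm/a
  chloride contribution → 0.1444 μm/a
  total first-year rate 0.1609 μm/a
Convert to mass loss: 0.1609 μm/a × 8.96 g/cm³ = 1.442 g·m⁻²·a⁻¹

r_corr = 1.44 g·m⁻²·a⁻¹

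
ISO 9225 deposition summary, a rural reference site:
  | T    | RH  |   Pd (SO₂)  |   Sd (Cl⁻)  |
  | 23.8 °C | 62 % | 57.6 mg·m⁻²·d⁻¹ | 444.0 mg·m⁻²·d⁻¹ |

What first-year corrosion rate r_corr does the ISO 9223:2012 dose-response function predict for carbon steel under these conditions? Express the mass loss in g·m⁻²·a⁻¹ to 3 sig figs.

carbon steel: T>10 °C ⇒ hinge -0.054·(23.8−10) = -0.7452
  SO₂ term: 1.77·57.6^0.52·exp(0.02·62-0.7452) = 23.89
  Cl⁻ term: 0.102·444.0^0.62·exp(0.033·62+0.04·23.8) = 89.53
  sum: 23.89 + 89.53 → r_corr = 113.4 μm/a
Convert to mass loss: 113.4 μm/a × 7.85 g/cm³ = 890.4 g·m⁻²·a⁻¹

r_corr = 890 g·m⁻²·a⁻¹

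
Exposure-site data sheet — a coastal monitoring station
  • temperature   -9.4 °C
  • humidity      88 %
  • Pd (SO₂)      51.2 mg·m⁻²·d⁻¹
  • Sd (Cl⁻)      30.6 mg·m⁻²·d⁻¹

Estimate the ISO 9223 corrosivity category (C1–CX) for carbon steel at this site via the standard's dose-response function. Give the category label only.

carbon steel: temperature factor f = +0.150·(-19.4) = -2.9100
  sulphur-dioxide contribution → 4.339 μm/a
  chloride contribution → 10.66 μm/a
  ⇒ r_corr(carbon steel) = 15 μm/a
15 μm/a falls in (1.3, 25] for carbon steel → category C2

C2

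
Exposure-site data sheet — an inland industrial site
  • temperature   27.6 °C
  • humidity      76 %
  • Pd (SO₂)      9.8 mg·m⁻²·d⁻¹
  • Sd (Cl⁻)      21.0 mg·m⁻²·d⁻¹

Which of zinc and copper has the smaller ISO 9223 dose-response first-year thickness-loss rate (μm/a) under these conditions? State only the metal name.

zinc: temperature factor f = -0.071·(17.6) = -1.2496
  Pd branch = 0.0129·Pd^0.44·e^(0.046·RH+f) = 0.3329 μm/a
  Cl⁻ term: 0.0175·21.0^0.57·exp(0.008·76+0.085·27.6) = 1.904
  r_corr = 0.3329 + 1.904 = 2.237 μm/a
copper: T>10 °C ⇒ hinge -0.080·(27.6−10) = -1.4080
  Pd branch = 0.0053·Pd^0.26·e^(0.059·RH+f) = 0.2079 μm/a
  Sd branch = 0.01025·Sd^0.27·e^(0.036·RH+0.049·T) = 1.391 μm/a
  r_corr = 0.2079 + 1.391 = 1.599 μm/a
Ordering by μm/a: zinc (2.24) > copper (1.6)

copper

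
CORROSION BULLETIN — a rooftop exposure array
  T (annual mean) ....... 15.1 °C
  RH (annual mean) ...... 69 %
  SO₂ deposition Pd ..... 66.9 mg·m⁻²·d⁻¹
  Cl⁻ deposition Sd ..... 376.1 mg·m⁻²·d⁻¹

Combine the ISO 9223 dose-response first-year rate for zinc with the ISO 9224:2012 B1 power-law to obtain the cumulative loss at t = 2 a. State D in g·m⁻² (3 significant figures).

zinc: temperature factor f = -0.071·(5.1) = -0.3621
  SO₂ term: 0.0129·66.9^0.44·exp(0.046·69-0.3621) = 1.364
  Cl⁻ term: 0.0175·376.1^0.57·exp(0.008·69+0.085·15.1) = 3.222
  sum: 1.364 + 3.222 → r_corr = 4.586 μm/a
Long-term exponent b (ISO 9224 Table 2, B1) = 0.813
  D(2) = 4.586 × 2^0.813 = 4.586 × 1.757 = 8.058 μm
  Mass loss = 8.058 μm × 7.14 g/cm³ = 57.53 g·m⁻²

D(2) = 57.5 g·m⁻²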